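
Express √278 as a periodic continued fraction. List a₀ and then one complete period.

a₀ = ⌊√278⌋ = 16.
With m₀=0, d₀=1 and mₖ₊₁ = dₖaₖ − mₖ, dₖ₊₁ = (n − mₖ₊₁²)/dₖ, aₖ₊₁ = ⌊(a₀+mₖ₊₁)/dₖ₊₁⌋:
  k=1: m=16, d=22, a=1
  k=2: m=6, d=11, a=2
  k=3: m=16, d=2, a=16
  k=4: m=16, d=11, a=2
  k=5: m=6, d=22, a=1
  k=6: m=16, d=1, a=32
d=1 and a=2a₀=32 at k=6, so the next step gives (m, d) = (16, 22) again — its k=1 value — and the period has length 6.

[16; 1, 2, 16, 2, 1, 32]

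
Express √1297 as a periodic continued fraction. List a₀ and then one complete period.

a₀ = ⌊√1297⌋ = 36.

[36; 72]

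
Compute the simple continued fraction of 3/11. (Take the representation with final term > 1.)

3 = 0*11 + 3
11 = 3*3 + 2
3 = 1*2 + 1
2 = 2*1 + 0  (stop)
So 3/11 = [0; 3, 1, 2].

[0; 3, 1, 2]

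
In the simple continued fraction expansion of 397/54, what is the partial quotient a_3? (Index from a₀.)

397 = 7·54 + 19   →  a_0 = 7
54 = 2·19 + 16   →  a_1 = 2
19 = 1·16 + 3   →  a_2 = 1
16 = 5·3 + 1   →  a_3 = 5

5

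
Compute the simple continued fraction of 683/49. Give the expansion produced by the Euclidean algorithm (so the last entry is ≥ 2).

683 = 13*49 + 46
49 = 1*46 + 3
46 = 15*3 + 1
3 = 3*1 + 0  (stop)
So 683/49 = [13; 1, 15, 3].

[13; 1, 15, 3]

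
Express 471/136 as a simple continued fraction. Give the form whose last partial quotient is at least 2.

[3; 2, 6, 3, 3]

471 = 3·136 + 63
136 = 2·63 + 10
63 = 6·10 + 3
10 = 3·3 + 1
3 = 3·1 + 0  (stop)
So 471/136 = [3; 2, 6, 3, 3].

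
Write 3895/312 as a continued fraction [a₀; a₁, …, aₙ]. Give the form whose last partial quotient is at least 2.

3895 = 12*312 + 151
312 = 2*151 + 10
151 = 15*10 + 1
10 = 10*1 + 0  (stop)
So 3895/312 = [12; 2, 15, 10].

[12; 2, 15, 10]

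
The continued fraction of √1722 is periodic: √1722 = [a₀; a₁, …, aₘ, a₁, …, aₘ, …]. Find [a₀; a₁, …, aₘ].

[41; 2, 82]

a₀ = ⌊√1722⌋ = 41.
With m₀=0, d₀=1 and mₖ₊₁ = dₖaₖ − mₖ, dₖ₊₁ = (n − mₖ₊₁²)/dₖ, aₖ₊₁ = ⌊(a₀+mₖ₊₁)/dₖ₊₁⌋:
  k=1: m=41, d=41, a=2
  k=2: m=41, d=1, a=82
d=1 and a=2a₀=82 at k=2, so the next step gives (m, d) = (41, 41) again — its k=1 value — and the period has length 2.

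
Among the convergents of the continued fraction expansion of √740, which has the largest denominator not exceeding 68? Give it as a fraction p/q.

1741/64

√740 = [27; 4, 1, 12, 1, 4, 54, …] (period length 6).
Convergents:
  p_0/q_0 = 27/1
  p_1/q_1 = 109/4
  p_2/q_2 = 136/5
  p_3/q_3 = 1741/64
  p_4/q_4 = 1877/69
q_3 = 64 ≤ 68 < 69 = q_4, so the answer is 1741/64.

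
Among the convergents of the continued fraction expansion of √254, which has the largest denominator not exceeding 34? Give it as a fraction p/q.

√254 = [15; 1, 14, 1, 30, …] (period length 4).
Convergents:
  p_0/q_0 = 15/1
  p_1/q_1 = 16/1
  p_2/q_2 = 239/15
  p_3/q_3 = 255/16
  p_4/q_4 = 7889/495
q_3 = 16 ≤ 34 < 495 = q_4, so the answer is 255/16.

255/16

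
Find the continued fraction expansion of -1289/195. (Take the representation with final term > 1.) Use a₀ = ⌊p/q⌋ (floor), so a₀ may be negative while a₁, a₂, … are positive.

-1289 = -7×195 + 76
195 = 2×76 + 43
76 = 1×43 + 33
43 = 1×33 + 10
33 = 3×10 + 3
10 = 3×3 + 1
3 = 3×1 + 0  (stop)
So -1289/195 = [-7; 2, 1, 1, 3, 3, 3].

[-7; 2, 1, 1, 3, 3, 3]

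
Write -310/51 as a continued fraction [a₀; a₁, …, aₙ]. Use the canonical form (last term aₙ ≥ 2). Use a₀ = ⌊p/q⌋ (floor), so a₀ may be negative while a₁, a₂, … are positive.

-310 = -7×51 + 47
51 = 1×47 + 4
47 = 11×4 + 3
4 = 1×3 + 1
3 = 3×1 + 0  (stop)
So -310/51 = [-7; 1, 11, 1, 3].

[-7; 1, 11, 1, 3]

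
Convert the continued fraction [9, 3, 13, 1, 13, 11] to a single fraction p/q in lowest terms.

Fold from the inside: start with 11/1.
  13 + 1/11 = 144/11
  1 + 11/144 = 155/144
  13 + 144/155 = 2159/155
  3 + 155/2159 = 6632/2159
  9 + 2159/6632 = 61847/6632

61847/6632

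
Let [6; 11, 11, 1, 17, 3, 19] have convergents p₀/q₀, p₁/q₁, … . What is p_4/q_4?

14513/2383

Using pₖ = aₖpₖ₋₁ + pₖ₋₂, qₖ = aₖqₖ₋₁ + qₖ₋₂ (with p₋₁=1, p₋₂=0, q₋₁=0, q₋₂=1):
  k=0: a=6, p=6, q=1
  k=1: a=11, p=67, q=11
  k=2: a=11, p=743, q=122
  k=3: a=1, p=810, q=133
  k=4: a=17, p=14513, q=2383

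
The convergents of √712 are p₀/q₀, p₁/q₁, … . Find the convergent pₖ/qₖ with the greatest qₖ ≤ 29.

507/19

√712 = [26; 1, 2, 6, 2, 1, 52, …] (period length 6).
Convergents:
  p_0/q_0 = 26/1
  p_1/q_1 = 27/1
  p_2/q_2 = 80/3
  p_3/q_3 = 507/19
  p_4/q_4 = 1094/41
q_3 = 19 ≤ 29 < 41 = q_4, so the answer is 507/19.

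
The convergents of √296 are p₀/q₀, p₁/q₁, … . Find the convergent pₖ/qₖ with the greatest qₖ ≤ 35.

86/5

√296 = [17; 4, 1, 7, 1, 4, 34, …] (period length 6).
Convergents:
  p_0/q_0 = 17/1
  p_1/q_1 = 69/4
  p_2/q_2 = 86/5
  p_3/q_3 = 671/39
q_2 = 5 ≤ 35 < 39 = q_3, so the answer is 86/5.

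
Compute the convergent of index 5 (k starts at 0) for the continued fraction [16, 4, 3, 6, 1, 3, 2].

Using pₖ = aₖpₖ₋₁ + pₖ₋₂, qₖ = aₖqₖ₋₁ + qₖ₋₂ (with p₋₁=1, p₋₂=0, q₋₁=0, q₋₂=1):
  k=0: a=16, p=16, q=1
  k=1: a=4, p=65, q=4
  k=2: a=3, p=211, q=13
  k=3: a=6, p=1331, q=82
  k=4: a=1, p=1542, q=95
  k=5: a=3, p=5957, q=367

5957/367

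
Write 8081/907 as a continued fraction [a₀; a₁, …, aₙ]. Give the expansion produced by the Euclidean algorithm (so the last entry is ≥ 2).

8081 = 8·907 + 825
907 = 1·825 + 82
825 = 10·82 + 5
82 = 16·5 + 2
5 = 2·2 + 1
2 = 2·1 + 0  (stop)
So 8081/907 = [8; 1, 10, 16, 2, 2].

[8; 1, 10, 16, 2, 2]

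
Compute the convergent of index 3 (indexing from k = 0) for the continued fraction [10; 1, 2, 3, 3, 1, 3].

107/10

Using pₖ = aₖpₖ₋₁ + pₖ₋₂, qₖ = aₖqₖ₋₁ + qₖ₋₂ (with p₋₁=1, p₋₂=0, q₋₁=0, q₋₂=1):
  k=0: a=10, p=10, q=1
  k=1: a=1, p=11, q=1
  k=2: a=2, p=32, q=3
  k=3: a=3, p=107, q=10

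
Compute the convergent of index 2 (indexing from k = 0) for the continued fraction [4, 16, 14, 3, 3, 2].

Using pₖ = aₖpₖ₋₁ + pₖ₋₂, qₖ = aₖqₖ₋₁ + qₖ₋₂ (with p₋₁=1, p₋₂=0, q₋₁=0, q₋₂=1):
  k=0: a=4, p=4, q=1
  k=1: a=16, p=65, q=16
  k=2: a=14, p=914, q=225

914/225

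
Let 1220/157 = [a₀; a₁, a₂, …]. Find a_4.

1

1220 = 7·157 + 121   →  a_0 = 7
157 = 1·121 + 36   →  a_1 = 1
121 = 3·36 + 13   →  a_2 = 3
36 = 2·13 + 10   →  a_3 = 2
13 = 1·10 + 3   →  a_4 = 1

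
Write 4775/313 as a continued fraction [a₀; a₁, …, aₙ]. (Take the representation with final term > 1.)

[15; 3, 1, 10, 2, 3]

4775 = 15×313 + 80
313 = 3×80 + 73
80 = 1×73 + 7
73 = 10×7 + 3
7 = 2×3 + 1
3 = 3×1 + 0  (stop)
So 4775/313 = [15; 3, 1, 10, 2, 3].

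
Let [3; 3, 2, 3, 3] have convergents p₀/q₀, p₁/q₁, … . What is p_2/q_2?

23/7

Using pₖ = aₖpₖ₋₁ + pₖ₋₂, qₖ = aₖqₖ₋₁ + qₖ₋₂ (with p₋₁=1, p₋₂=0, q₋₁=0, q₋₂=1):
  k=0: a=3, p=3, q=1
  k=1: a=3, p=10, q=3
  k=2: a=2, p=23, q=7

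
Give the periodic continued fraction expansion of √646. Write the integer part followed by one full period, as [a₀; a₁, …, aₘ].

a₀ = ⌊√646⌋ = 25.

[25; 2, 2, 2, 50]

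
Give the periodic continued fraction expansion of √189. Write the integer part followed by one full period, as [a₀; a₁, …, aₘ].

a₀ = ⌊√189⌋ = 13.
With m₀=0, d₀=1 and mₖ₊₁ = dₖaₖ − mₖ, dₖ₊₁ = (n − mₖ₊₁²)/dₖ, aₖ₊₁ = ⌊(a₀+mₖ₊₁)/dₖ₊₁⌋:
  k=1: m=13, d=20, a=1
  k=2: m=7, d=7, a=2
  k=3: m=7, d=20, a=1
  k=4: m=13, d=1, a=26
d=1 and a=2a₀=26 at k=4, so the next step gives (m, d) = (13, 20) again — its k=1 value — and the period has length 4.

[13; 1, 2, 1, 26]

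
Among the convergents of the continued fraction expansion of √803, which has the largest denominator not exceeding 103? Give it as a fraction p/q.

2437/86

√803 = [28; 2, 1, 27, 1, 2, 56, …] (period length 6).
Convergents:
  p_0/q_0 = 28/1
  p_1/q_1 = 57/2
  p_2/q_2 = 85/3
  p_3/q_3 = 2352/83
  p_4/q_4 = 2437/86
  p_5/q_5 = 7226/255
q_4 = 86 ≤ 103 < 255 = q_5, so the answer is 2437/86.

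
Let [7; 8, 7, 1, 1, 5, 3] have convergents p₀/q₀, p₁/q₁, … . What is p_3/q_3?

Using pₖ = aₖpₖ₋₁ + pₖ₋₂, qₖ = aₖqₖ₋₁ + qₖ₋₂ (with p₋₁=1, p₋₂=0, q₋₁=0, q₋₂=1):
  k=0: a=7, p=7, q=1
  k=1: a=8, p=57, q=8
  k=2: a=7, p=406, q=57
  k=3: a=1, p=463, q=65

463/65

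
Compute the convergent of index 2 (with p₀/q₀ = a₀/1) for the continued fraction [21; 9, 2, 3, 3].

401/19

Using pₖ = aₖpₖ₋₁ + pₖ₋₂, qₖ = aₖqₖ₋₁ + qₖ₋₂ (with p₋₁=1, p₋₂=0, q₋₁=0, q₋₂=1):
  k=0: a=21, p=21, q=1
  k=1: a=9, p=190, q=9
  k=2: a=2, p=401, q=19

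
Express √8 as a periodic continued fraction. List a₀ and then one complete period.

[2; 1, 4]

a₀ = ⌊√8⌋ = 2.
With m₀=0, d₀=1 and mₖ₊₁ = dₖaₖ − mₖ, dₖ₊₁ = (n − mₖ₊₁²)/dₖ, aₖ₊₁ = ⌊(a₀+mₖ₊₁)/dₖ₊₁⌋:
  k=1: m=2, d=4, a=1
  k=2: m=2, d=1, a=4
d=1 and a=2a₀=4 at k=2, so the next step gives (m, d) = (2, 4) again — its k=1 value — and the period has length 2.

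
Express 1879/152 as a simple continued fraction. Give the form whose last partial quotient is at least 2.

[12; 2, 1, 3, 4, 3]

1879 = 12*152 + 55
152 = 2*55 + 42
55 = 1*42 + 13
42 = 3*13 + 3
13 = 4*3 + 1
3 = 3*1 + 0  (stop)
So 1879/152 = [12; 2, 1, 3, 4, 3].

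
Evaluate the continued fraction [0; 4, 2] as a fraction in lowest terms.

Fold from the inside: start with 2/1.
  4 + 1/2 = 9/2
  0 + 2/9 = 2/9

2/9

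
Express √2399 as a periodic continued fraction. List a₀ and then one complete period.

a₀ = ⌊√2399⌋ = 48.
With m₀=0, d₀=1 and mₖ₊₁ = dₖaₖ − mₖ, dₖ₊₁ = (n − mₖ₊₁²)/dₖ, aₖ₊₁ = ⌊(a₀+mₖ₊₁)/dₖ₊₁⌋:
  k=1: m=48, d=95, a=1
  k=2: m=47, d=2, a=47
  k=3: m=47, d=95, a=1
  k=4: m=48, d=1, a=96
d=1 and a=2a₀=96 at k=4, so the next step gives (m, d) = (48, 95) again — its k=1 value — and the period has length 4.

[48; 1, 47, 1, 96]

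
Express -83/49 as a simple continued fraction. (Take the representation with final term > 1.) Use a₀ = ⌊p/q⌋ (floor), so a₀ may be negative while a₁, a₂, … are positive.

[-2; 3, 3, 1, 3]

-83 = -2×49 + 15
49 = 3×15 + 4
15 = 3×4 + 3
4 = 1×3 + 1
3 = 3×1 + 0  (stop)
So -83/49 = [-2; 3, 3, 1, 3].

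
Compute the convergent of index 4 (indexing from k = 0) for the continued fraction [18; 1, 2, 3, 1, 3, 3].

243/13

Using pₖ = aₖpₖ₋₁ + pₖ₋₂, qₖ = aₖqₖ₋₁ + qₖ₋₂ (with p₋₁=1, p₋₂=0, q₋₁=0, q₋₂=1):
  k=0: a=18, p=18, q=1
  k=1: a=1, p=19, q=1
  k=2: a=2, p=56, q=3
  k=3: a=3, p=187, q=10
  k=4: a=1, p=243, q=13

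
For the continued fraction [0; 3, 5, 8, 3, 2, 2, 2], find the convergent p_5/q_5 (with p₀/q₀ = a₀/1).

297/949

Using pₖ = aₖpₖ₋₁ + pₖ₋₂, qₖ = aₖqₖ₋₁ + qₖ₋₂ (with p₋₁=1, p₋₂=0, q₋₁=0, q₋₂=1):
  k=0: a=0, p=0, q=1
  k=1: a=3, p=1, q=3
  k=2: a=5, p=5, q=16
  k=3: a=8, p=41, q=131
  k=4: a=3, p=128, q=409
  k=5: a=2, p=297, q=949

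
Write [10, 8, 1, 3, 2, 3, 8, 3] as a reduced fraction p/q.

Using pₖ = aₖpₖ₋₁ + pₖ₋₂ and qₖ = aₖqₖ₋₁ + qₖ₋₂:
  k=0: a=10, p=10, q=1
  k=1: a=8, p=81, q=8
  k=2: a=1, p=91, q=9
  k=3: a=3, p=354, q=35
  k=4: a=2, p=799, q=79
  k=5: a=3, p=2751, q=272
  k=6: a=8, p=22807, q=2255
  k=7: a=3, p=71172, q=7037

71172/7037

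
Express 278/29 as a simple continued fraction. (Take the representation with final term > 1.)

[9; 1, 1, 2, 2, 2]

278 = 9·29 + 17
29 = 1·17 + 12
17 = 1·12 + 5
12 = 2·5 + 2
5 = 2·2 + 1
2 = 2·1 + 0  (stop)
So 278/29 = [9; 1, 1, 2, 2, 2].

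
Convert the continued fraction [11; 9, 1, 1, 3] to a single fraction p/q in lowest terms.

744/67

Fold from the inside: start with 3/1.
  1 + 1/3 = 4/3
  1 + 3/4 = 7/4
  9 + 4/7 = 67/7
  11 + 7/67 = 744/67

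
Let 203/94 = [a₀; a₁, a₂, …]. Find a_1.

203 = 2·94 + 15   →  a_0 = 2
94 = 6·15 + 4   →  a_1 = 6

6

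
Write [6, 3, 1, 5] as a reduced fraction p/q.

Fold from the inside: start with 5/1.
  1 + 1/5 = 6/5
  3 + 5/6 = 23/6
  6 + 6/23 = 144/23

144/23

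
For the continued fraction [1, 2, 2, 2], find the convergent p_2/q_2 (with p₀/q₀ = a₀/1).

7/5

Using pₖ = aₖpₖ₋₁ + pₖ₋₂, qₖ = aₖqₖ₋₁ + qₖ₋₂ (with p₋₁=1, p₋₂=0, q₋₁=0, q₋₂=1):
  k=0: a=1, p=1, q=1
  k=1: a=2, p=3, q=2
  k=2: a=2, p=7, q=5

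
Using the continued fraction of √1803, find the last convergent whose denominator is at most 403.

√1803 = [42; 2, 6, 28, 6, 2, 84, …] (period length 6).
Convergents:
  p_0/q_0 = 42/1
  p_1/q_1 = 85/2
  p_2/q_2 = 552/13
  p_3/q_3 = 15541/366
  p_4/q_4 = 93798/2209
q_3 = 366 ≤ 403 < 2209 = q_4, so the answer is 15541/366.

15541/366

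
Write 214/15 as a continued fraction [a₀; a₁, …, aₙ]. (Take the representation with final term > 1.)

[14; 3, 1, 3]

214 = 14*15 + 4
15 = 3*4 + 3
4 = 1*3 + 1
3 = 3*1 + 0  (stop)
So 214/15 = [14; 3, 1, 3].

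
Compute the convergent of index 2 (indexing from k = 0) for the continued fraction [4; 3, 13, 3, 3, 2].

173/40

Using pₖ = aₖpₖ₋₁ + pₖ₋₂, qₖ = aₖqₖ₋₁ + qₖ₋₂ (with p₋₁=1, p₋₂=0, q₋₁=0, q₋₂=1):
  k=0: a=4, p=4, q=1
  k=1: a=3, p=13, q=3
  k=2: a=13, p=173, q=40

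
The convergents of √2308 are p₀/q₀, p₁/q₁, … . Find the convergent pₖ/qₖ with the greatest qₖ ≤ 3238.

110736/2305

√2308 = [48; 24, 96, …] (period length 2).
Convergents:
  p_0/q_0 = 48/1
  p_1/q_1 = 1153/24
  p_2/q_2 = 110736/2305
  p_3/q_3 = 2658817/55344
q_2 = 2305 ≤ 3238 < 55344 = q_3, so the answer is 110736/2305.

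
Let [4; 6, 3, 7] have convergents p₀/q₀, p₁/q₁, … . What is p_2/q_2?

Using pₖ = aₖpₖ₋₁ + pₖ₋₂, qₖ = aₖqₖ₋₁ + qₖ₋₂ (with p₋₁=1, p₋₂=0, q₋₁=0, q₋₂=1):
  k=0: a=4, p=4, q=1
  k=1: a=6, p=25, q=6
  k=2: a=3, p=79, q=19

79/19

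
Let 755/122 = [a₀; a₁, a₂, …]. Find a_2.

3

755 = 6·122 + 23   →  a_0 = 6
122 = 5·23 + 7   →  a_1 = 5
23 = 3·7 + 2   →  a_2 = 3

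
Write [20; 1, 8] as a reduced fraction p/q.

188/9

Using pₖ = aₖpₖ₋₁ + pₖ₋₂ and qₖ = aₖqₖ₋₁ + qₖ₋₂:
  k=0: a=20, p=20, q=1
  k=1: a=1, p=21, q=1
  k=2: a=8, p=188, q=9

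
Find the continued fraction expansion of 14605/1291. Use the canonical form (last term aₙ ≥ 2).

14605 = 11·1291 + 404
1291 = 3·404 + 79
404 = 5·79 + 9
79 = 8·9 + 7
9 = 1·7 + 2
7 = 3·2 + 1
2 = 2·1 + 0  (stop)
So 14605/1291 = [11; 3, 5, 8, 1, 3, 2].

[11; 3, 5, 8, 1, 3, 2]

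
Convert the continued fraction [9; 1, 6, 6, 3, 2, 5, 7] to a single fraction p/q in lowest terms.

Fold from the inside: start with 7/1.
  5 + 1/7 = 36/7
  2 + 7/36 = 79/36
  3 + 36/79 = 273/79
  6 + 79/273 = 1717/273
  6 + 273/1717 = 10575/1717
  1 + 1717/10575 = 12292/10575
  9 + 10575/12292 = 121203/12292

121203/12292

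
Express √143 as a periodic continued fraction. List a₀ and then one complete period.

[11; 1, 22]

a₀ = ⌊√143⌋ = 11.
With m₀=0, d₀=1 and mₖ₊₁ = dₖaₖ − mₖ, dₖ₊₁ = (n − mₖ₊₁²)/dₖ, aₖ₊₁ = ⌊(a₀+mₖ₊₁)/dₖ₊₁⌋:
  k=1: m=11, d=22, a=1
  k=2: m=11, d=1, a=22
d=1 and a=2a₀=22 at k=2, so the next step gives (m, d) = (11, 22) again — its k=1 value — and the period has length 2.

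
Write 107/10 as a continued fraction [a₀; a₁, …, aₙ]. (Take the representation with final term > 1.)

[10; 1, 2, 3]

107 = 10*10 + 7
10 = 1*7 + 3
7 = 2*3 + 1
3 = 3*1 + 0  (stop)
So 107/10 = [10; 1, 2, 3].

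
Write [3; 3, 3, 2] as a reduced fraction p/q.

Using pₖ = aₖpₖ₋₁ + pₖ₋₂ and qₖ = aₖqₖ₋₁ + qₖ₋₂:
  k=0: a=3, p=3, q=1
  k=1: a=3, p=10, q=3
  k=2: a=3, p=33, q=10
  k=3: a=2, p=76, q=23

76/23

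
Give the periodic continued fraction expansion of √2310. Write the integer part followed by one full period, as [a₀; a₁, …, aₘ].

[48; 16, 96]

a₀ = ⌊√2310⌋ = 48.
With m₀=0, d₀=1 and mₖ₊₁ = dₖaₖ − mₖ, dₖ₊₁ = (n − mₖ₊₁²)/dₖ, aₖ₊₁ = ⌊(a₀+mₖ₊₁)/dₖ₊₁⌋:
  k=1: m=48, d=6, a=16
  k=2: m=48, d=1, a=96
d=1 and a=2a₀=96 at k=2, so the next step gives (m, d) = (48, 6) again — its k=1 value — and the period has length 2.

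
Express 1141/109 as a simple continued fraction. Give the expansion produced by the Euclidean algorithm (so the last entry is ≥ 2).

[10; 2, 7, 3, 2]

1141 = 10·109 + 51
109 = 2·51 + 7
51 = 7·7 + 2
7 = 3·2 + 1
2 = 2·1 + 0  (stop)
So 1141/109 = [10; 2, 7, 3, 2].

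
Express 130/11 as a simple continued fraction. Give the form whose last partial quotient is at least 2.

[11; 1, 4, 2]

130 = 11·11 + 9
11 = 1·9 + 2
9 = 4·2 + 1
2 = 2·1 + 0  (stop)
So 130/11 = [11; 1, 4, 2].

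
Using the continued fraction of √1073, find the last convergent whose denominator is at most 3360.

45368/1385

√1073 = [32; 1, 3, 9, 9, 3, 1, 64, …] (period length 7).
Convergents:
  p_0/q_0 = 32/1
  p_1/q_1 = 33/1
  p_2/q_2 = 131/4
  p_3/q_3 = 1212/37
  p_4/q_4 = 11039/337
  p_5/q_5 = 34329/1048
  p_6/q_6 = 45368/1385
  p_7/q_7 = 2937881/89688
q_6 = 1385 ≤ 3360 < 89688 = q_7, so the answer is 45368/1385.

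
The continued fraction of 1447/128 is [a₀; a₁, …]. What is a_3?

1

1447 = 11·128 + 39   →  a_0 = 11
128 = 3·39 + 11   →  a_1 = 3
39 = 3·11 + 6   →  a_2 = 3
11 = 1·6 + 5   →  a_3 = 1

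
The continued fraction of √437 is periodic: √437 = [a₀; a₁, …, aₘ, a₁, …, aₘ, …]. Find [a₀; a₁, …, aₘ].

[20; 1, 9, 2, 9, 1, 40]

a₀ = ⌊√437⌋ = 20.
With m₀=0, d₀=1 and mₖ₊₁ = dₖaₖ − mₖ, dₖ₊₁ = (n − mₖ₊₁²)/dₖ, aₖ₊₁ = ⌊(a₀+mₖ₊₁)/dₖ₊₁⌋:
  k=1: m=20, d=37, a=1
  k=2: m=17, d=4, a=9
  k=3: m=19, d=19, a=2
  k=4: m=19, d=4, a=9
  k=5: m=17, d=37, a=1
  k=6: m=20, d=1, a=40
d=1 and a=2a₀=40 at k=6, so the next step gives (m, d) = (20, 37) again — its k=1 value — and the period has length 6.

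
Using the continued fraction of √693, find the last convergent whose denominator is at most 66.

√693 = [26; 3, 12, 1, 4, 1, 12, 3, 52, …] (period length 8).
Convergents:
  p_0/q_0 = 26/1
  p_1/q_1 = 79/3
  p_2/q_2 = 974/37
  p_3/q_3 = 1053/40
  p_4/q_4 = 5186/197
q_3 = 40 ≤ 66 < 197 = q_4, so the answer is 1053/40.

1053/40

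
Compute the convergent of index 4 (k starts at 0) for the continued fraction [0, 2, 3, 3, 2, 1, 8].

Using pₖ = aₖpₖ₋₁ + pₖ₋₂, qₖ = aₖqₖ₋₁ + qₖ₋₂ (with p₋₁=1, p₋₂=0, q₋₁=0, q₋₂=1):
  k=0: a=0, p=0, q=1
  k=1: a=2, p=1, q=2
  k=2: a=3, p=3, q=7
  k=3: a=3, p=10, q=23
  k=4: a=2, p=23, q=53

23/53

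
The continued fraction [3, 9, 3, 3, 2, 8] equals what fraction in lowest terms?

Using pₖ = aₖpₖ₋₁ + pₖ₋₂ and qₖ = aₖqₖ₋₁ + qₖ₋₂:
  k=0: a=3, p=3, q=1
  k=1: a=9, p=28, q=9
  k=2: a=3, p=87, q=28
  k=3: a=3, p=289, q=93
  k=4: a=2, p=665, q=214
  k=5: a=8, p=5609, q=1805

5609/1805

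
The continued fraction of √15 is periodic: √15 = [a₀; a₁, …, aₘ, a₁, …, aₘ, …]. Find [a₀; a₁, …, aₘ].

[3; 1, 6]

a₀ = ⌊√15⌋ = 3.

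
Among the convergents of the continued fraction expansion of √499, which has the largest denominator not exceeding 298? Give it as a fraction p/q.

√499 = [22; 2, 1, 21, 1, 2, 44, …] (period length 6).
Convergents:
  p_0/q_0 = 22/1
  p_1/q_1 = 45/2
  p_2/q_2 = 67/3
  p_3/q_3 = 1452/65
  p_4/q_4 = 1519/68
  p_5/q_5 = 4490/201
  p_6/q_6 = 199079/8912
q_5 = 201 ≤ 298 < 8912 = q_6, so the answer is 4490/201.

4490/201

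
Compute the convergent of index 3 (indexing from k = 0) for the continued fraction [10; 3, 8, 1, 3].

Using pₖ = aₖpₖ₋₁ + pₖ₋₂, qₖ = aₖqₖ₋₁ + qₖ₋₂ (with p₋₁=1, p₋₂=0, q₋₁=0, q₋₂=1):
  k=0: a=10, p=10, q=1
  k=1: a=3, p=31, q=3
  k=2: a=8, p=258, q=25
  k=3: a=1, p=289, q=28

289/28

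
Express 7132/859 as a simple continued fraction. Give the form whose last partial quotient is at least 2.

7132 = 8·859 + 260
859 = 3·260 + 79
260 = 3·79 + 23
79 = 3·23 + 10
23 = 2·10 + 3
10 = 3·3 + 1
3 = 3·1 + 0  (stop)
So 7132/859 = [8; 3, 3, 3, 2, 3, 3].

[8; 3, 3, 3, 2, 3, 3]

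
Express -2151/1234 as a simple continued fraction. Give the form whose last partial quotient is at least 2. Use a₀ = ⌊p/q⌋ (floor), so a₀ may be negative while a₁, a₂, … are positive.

[-2; 3, 1, 8, 3, 11]

-2151 = -2*1234 + 317
1234 = 3*317 + 283
317 = 1*283 + 34
283 = 8*34 + 11
34 = 3*11 + 1
11 = 11*1 + 0  (stop)
So -2151/1234 = [-2; 3, 1, 8, 3, 11].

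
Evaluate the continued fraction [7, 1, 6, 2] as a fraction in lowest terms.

Fold from the inside: start with 2/1.
  6 + 1/2 = 13/2
  1 + 2/13 = 15/13
  7 + 13/15 = 118/15

118/15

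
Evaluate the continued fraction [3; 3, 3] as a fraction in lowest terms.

Using pₖ = aₖpₖ₋₁ + pₖ₋₂ and qₖ = aₖqₖ₋₁ + qₖ₋₂:
  k=0: a=3, p=3, q=1
  k=1: a=3, p=10, q=3
  k=2: a=3, p=33, q=10

33/10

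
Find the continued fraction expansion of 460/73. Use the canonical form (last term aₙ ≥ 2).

[6; 3, 3, 7]

460 = 6*73 + 22
73 = 3*22 + 7
22 = 3*7 + 1
7 = 7*1 + 0  (stop)
So 460/73 = [6; 3, 3, 7].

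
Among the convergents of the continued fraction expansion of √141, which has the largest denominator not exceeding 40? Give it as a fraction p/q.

95/8

√141 = [11; 1, 6, 1, 22, …] (period length 4).
Convergents:
  p_0/q_0 = 11/1
  p_1/q_1 = 12/1
  p_2/q_2 = 83/7
  p_3/q_3 = 95/8
  p_4/q_4 = 2173/183
q_3 = 8 ≤ 40 < 183 = q_4, so the answer is 95/8.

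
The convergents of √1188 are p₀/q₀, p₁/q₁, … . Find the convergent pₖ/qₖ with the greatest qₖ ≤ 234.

√1188 = [34; 2, 7, 6, 7, 2, 68, …] (period length 6).
Convergents:
  p_0/q_0 = 34/1
  p_1/q_1 = 69/2
  p_2/q_2 = 517/15
  p_3/q_3 = 3171/92
  p_4/q_4 = 22714/659
q_3 = 92 ≤ 234 < 659 = q_4, so the answer is 3171/92.

3171/92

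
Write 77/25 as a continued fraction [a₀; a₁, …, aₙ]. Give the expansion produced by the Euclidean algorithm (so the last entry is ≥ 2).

[3; 12, 2]

77 = 3×25 + 2
25 = 12×2 + 1
2 = 2×1 + 0  (stop)
So 77/25 = [3; 12, 2].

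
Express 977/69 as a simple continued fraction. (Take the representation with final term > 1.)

[14; 6, 3, 1, 2]

977 = 14×69 + 11
69 = 6×11 + 3
11 = 3×3 + 2
3 = 1×2 + 1
2 = 2×1 + 0  (stop)
So 977/69 = [14; 6, 3, 1, 2].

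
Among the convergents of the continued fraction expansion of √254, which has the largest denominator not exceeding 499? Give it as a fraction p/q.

7889/495

√254 = [15; 1, 14, 1, 30, …] (period length 4).
Convergents:
  p_0/q_0 = 15/1
  p_1/q_1 = 16/1
  p_2/q_2 = 239/15
  p_3/q_3 = 255/16
  p_4/q_4 = 7889/495
  p_5/q_5 = 8144/511
q_4 = 495 ≤ 499 < 511 = q_5, so the answer is 7889/495.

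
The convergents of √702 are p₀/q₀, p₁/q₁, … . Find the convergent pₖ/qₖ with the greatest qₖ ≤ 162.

√702 = [26; 2, 52, …] (period length 2).
Convergents:
  p_0/q_0 = 26/1
  p_1/q_1 = 53/2
  p_2/q_2 = 2782/105
  p_3/q_3 = 5617/212
q_2 = 105 ≤ 162 < 212 = q_3, so the answer is 2782/105.

2782/105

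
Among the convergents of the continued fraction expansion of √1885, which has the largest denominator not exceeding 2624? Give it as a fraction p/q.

√1885 = [43; 2, 2, 2, 86, …] (period length 4).
Convergents:
  p_0/q_0 = 43/1
  p_1/q_1 = 87/2
  p_2/q_2 = 217/5
  p_3/q_3 = 521/12
  p_4/q_4 = 45023/1037
  p_5/q_5 = 90567/2086
  p_6/q_6 = 226157/5209
q_5 = 2086 ≤ 2624 < 5209 = q_6, so the answer is 90567/2086.

90567/2086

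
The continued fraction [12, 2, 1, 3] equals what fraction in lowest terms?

Fold from the inside: start with 3/1.
  1 + 1/3 = 4/3
  2 + 3/4 = 11/4
  12 + 4/11 = 136/11

136/11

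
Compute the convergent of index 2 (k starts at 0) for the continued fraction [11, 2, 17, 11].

402/35

Using pₖ = aₖpₖ₋₁ + pₖ₋₂, qₖ = aₖqₖ₋₁ + qₖ₋₂ (with p₋₁=1, p₋₂=0, q₋₁=0, q₋₂=1):
  k=0: a=11, p=11, q=1
  k=1: a=2, p=23, q=2
  k=2: a=17, p=402, q=35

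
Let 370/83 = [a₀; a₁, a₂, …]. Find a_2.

5

370 = 4·83 + 38   →  a_0 = 4
83 = 2·38 + 7   →  a_1 = 2
38 = 5·7 + 3   →  a_2 = 5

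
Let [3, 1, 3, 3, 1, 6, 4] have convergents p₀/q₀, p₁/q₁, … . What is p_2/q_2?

15/4

Using pₖ = aₖpₖ₋₁ + pₖ₋₂, qₖ = aₖqₖ₋₁ + qₖ₋₂ (with p₋₁=1, p₋₂=0, q₋₁=0, q₋₂=1):
  k=0: a=3, p=3, q=1
  k=1: a=1, p=4, q=1
  k=2: a=3, p=15, q=4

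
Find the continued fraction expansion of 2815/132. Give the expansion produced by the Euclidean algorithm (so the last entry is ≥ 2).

[21; 3, 14, 3]

2815 = 21×132 + 43
132 = 3×43 + 3
43 = 14×3 + 1
3 = 3×1 + 0  (stop)
So 2815/132 = [21; 3, 14, 3].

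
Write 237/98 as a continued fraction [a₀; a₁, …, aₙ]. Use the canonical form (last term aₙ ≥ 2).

[2; 2, 2, 1, 1, 3, 2]

237 = 2·98 + 41
98 = 2·41 + 16
41 = 2·16 + 9
16 = 1·9 + 7
9 = 1·7 + 2
7 = 3·2 + 1
2 = 2·1 + 0  (stop)
So 237/98 = [2; 2, 2, 1, 1, 3, 2].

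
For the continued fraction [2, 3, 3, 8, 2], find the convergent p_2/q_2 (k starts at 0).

23/10

Using pₖ = aₖpₖ₋₁ + pₖ₋₂, qₖ = aₖqₖ₋₁ + qₖ₋₂ (with p₋₁=1, p₋₂=0, q₋₁=0, q₋₂=1):
  k=0: a=2, p=2, q=1
  k=1: a=3, p=7, q=3
  k=2: a=3, p=23, q=10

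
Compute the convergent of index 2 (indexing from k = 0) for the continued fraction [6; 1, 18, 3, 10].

Using pₖ = aₖpₖ₋₁ + pₖ₋₂, qₖ = aₖqₖ₋₁ + qₖ₋₂ (with p₋₁=1, p₋₂=0, q₋₁=0, q₋₂=1):
  k=0: a=6, p=6, q=1
  k=1: a=1, p=7, q=1
  k=2: a=18, p=132, q=19

132/19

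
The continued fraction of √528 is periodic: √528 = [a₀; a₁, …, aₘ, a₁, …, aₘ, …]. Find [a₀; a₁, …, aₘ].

[22; 1, 44]

a₀ = ⌊√528⌋ = 22.
With m₀=0, d₀=1 and mₖ₊₁ = dₖaₖ − mₖ, dₖ₊₁ = (n − mₖ₊₁²)/dₖ, aₖ₊₁ = ⌊(a₀+mₖ₊₁)/dₖ₊₁⌋:
  k=1: m=22, d=44, a=1
  k=2: m=22, d=1, a=44
d=1 and a=2a₀=44 at k=2, so the next step gives (m, d) = (22, 44) again — its k=1 value — and the period has length 2.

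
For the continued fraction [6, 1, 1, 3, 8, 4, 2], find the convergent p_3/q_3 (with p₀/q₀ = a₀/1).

46/7

Using pₖ = aₖpₖ₋₁ + pₖ₋₂, qₖ = aₖqₖ₋₁ + qₖ₋₂ (with p₋₁=1, p₋₂=0, q₋₁=0, q₋₂=1):
  k=0: a=6, p=6, q=1
  k=1: a=1, p=7, q=1
  k=2: a=1, p=13, q=2
  k=3: a=3, p=46, q=7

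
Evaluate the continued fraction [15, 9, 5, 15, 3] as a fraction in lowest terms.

32378/2143

Fold from the inside: start with 3/1.
  15 + 1/3 = 46/3
  5 + 3/46 = 233/46
  9 + 46/233 = 2143/233
  15 + 233/2143 = 32378/2143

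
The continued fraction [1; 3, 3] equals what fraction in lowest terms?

13/10

Using pₖ = aₖpₖ₋₁ + pₖ₋₂ and qₖ = aₖqₖ₋₁ + qₖ₋₂:
  k=0: a=1, p=1, q=1
  k=1: a=3, p=4, q=3
  k=2: a=3, p=13, q=10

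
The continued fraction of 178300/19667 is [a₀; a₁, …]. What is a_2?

178300 = 9·19667 + 1297   →  a_0 = 9
19667 = 15·1297 + 212   →  a_1 = 15
1297 = 6·212 + 25   →  a_2 = 6

6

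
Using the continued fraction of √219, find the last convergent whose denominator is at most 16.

74/5

√219 = [14; 1, 3, 1, 28, …] (period length 4).
Convergents:
  p_0/q_0 = 14/1
  p_1/q_1 = 15/1
  p_2/q_2 = 59/4
  p_3/q_3 = 74/5
  p_4/q_4 = 2131/144
q_3 = 5 ≤ 16 < 144 = q_4, so the answer is 74/5.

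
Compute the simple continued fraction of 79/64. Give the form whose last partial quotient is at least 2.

[1; 4, 3, 1, 3]

79 = 1*64 + 15
64 = 4*15 + 4
15 = 3*4 + 3
4 = 1*3 + 1
3 = 3*1 + 0  (stop)
So 79/64 = [1; 4, 3, 1, 3].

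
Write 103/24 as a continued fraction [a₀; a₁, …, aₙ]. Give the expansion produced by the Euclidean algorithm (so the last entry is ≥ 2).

103 = 4*24 + 7
24 = 3*7 + 3
7 = 2*3 + 1
3 = 3*1 + 0  (stop)
So 103/24 = [4; 3, 2, 3].

[4; 3, 2, 3]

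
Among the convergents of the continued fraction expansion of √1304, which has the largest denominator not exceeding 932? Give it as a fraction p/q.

√1304 = [36; 9, 72, …] (period length 2).
Convergents:
  p_0/q_0 = 36/1
  p_1/q_1 = 325/9
  p_2/q_2 = 23436/649
  p_3/q_3 = 211249/5850
q_2 = 649 ≤ 932 < 5850 = q_3, so the answer is 23436/649.

23436/649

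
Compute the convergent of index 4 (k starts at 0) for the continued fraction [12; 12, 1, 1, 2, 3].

761/63

Using pₖ = aₖpₖ₋₁ + pₖ₋₂, qₖ = aₖqₖ₋₁ + qₖ₋₂ (with p₋₁=1, p₋₂=0, q₋₁=0, q₋₂=1):
  k=0: a=12, p=12, q=1
  k=1: a=12, p=145, q=12
  k=2: a=1, p=157, q=13
  k=3: a=1, p=302, q=25
  k=4: a=2, p=761, q=63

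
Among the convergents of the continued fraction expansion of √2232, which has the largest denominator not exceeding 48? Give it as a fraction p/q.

√2232 = [47; 4, 10, 4, 94, …] (period length 4).
Convergents:
  p_0/q_0 = 47/1
  p_1/q_1 = 189/4
  p_2/q_2 = 1937/41
  p_3/q_3 = 7937/168
q_2 = 41 ≤ 48 < 168 = q_3, so the answer is 1937/41.

1937/41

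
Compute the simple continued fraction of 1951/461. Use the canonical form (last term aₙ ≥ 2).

[4; 4, 3, 4, 8]

1951 = 4·461 + 107
461 = 4·107 + 33
107 = 3·33 + 8
33 = 4·8 + 1
8 = 8·1 + 0  (stop)
So 1951/461 = [4; 4, 3, 4, 8].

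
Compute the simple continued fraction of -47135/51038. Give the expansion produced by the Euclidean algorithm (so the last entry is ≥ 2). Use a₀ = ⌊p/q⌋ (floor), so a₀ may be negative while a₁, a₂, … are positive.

[-1; 13, 13, 18, 1, 2, 5]

-47135 = -1*51038 + 3903
51038 = 13*3903 + 299
3903 = 13*299 + 16
299 = 18*16 + 11
16 = 1*11 + 5
11 = 2*5 + 1
5 = 5*1 + 0  (stop)
So -47135/51038 = [-1; 13, 13, 18, 1, 2, 5].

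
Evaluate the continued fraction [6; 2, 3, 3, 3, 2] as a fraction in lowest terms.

1126/175

Fold from the inside: start with 2/1.
  3 + 1/2 = 7/2
  3 + 2/7 = 23/7
  3 + 7/23 = 76/23
  2 + 23/76 = 175/76
  6 + 76/175 = 1126/175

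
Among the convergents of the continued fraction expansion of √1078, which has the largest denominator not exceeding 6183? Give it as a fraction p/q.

77617/2364

√1078 = [32; 1, 4, 1, 64, …] (period length 4).
Convergents:
  p_0/q_0 = 32/1
  p_1/q_1 = 33/1
  p_2/q_2 = 164/5
  p_3/q_3 = 197/6
  p_4/q_4 = 12772/389
  p_5/q_5 = 12969/395
  p_6/q_6 = 64648/1969
  p_7/q_7 = 77617/2364
  p_8/q_8 = 5032136/153265
q_7 = 2364 ≤ 6183 < 153265 = q_8, so the answer is 77617/2364.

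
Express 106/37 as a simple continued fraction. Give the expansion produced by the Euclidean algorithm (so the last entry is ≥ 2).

[2; 1, 6, 2, 2]

106 = 2×37 + 32
37 = 1×32 + 5
32 = 6×5 + 2
5 = 2×2 + 1
2 = 2×1 + 0  (stop)
So 106/37 = [2; 1, 6, 2, 2].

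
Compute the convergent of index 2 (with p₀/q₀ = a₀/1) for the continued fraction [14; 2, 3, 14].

Using pₖ = aₖpₖ₋₁ + pₖ₋₂, qₖ = aₖqₖ₋₁ + qₖ₋₂ (with p₋₁=1, p₋₂=0, q₋₁=0, q₋₂=1):
  k=0: a=14, p=14, q=1
  k=1: a=2, p=29, q=2
  k=2: a=3, p=101, q=7

101/7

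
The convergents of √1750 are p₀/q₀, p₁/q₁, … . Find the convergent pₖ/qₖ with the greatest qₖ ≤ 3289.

126001/3012

√1750 = [41; 1, 4, 1, 82, …] (period length 4).
Convergents:
  p_0/q_0 = 41/1
  p_1/q_1 = 42/1
  p_2/q_2 = 209/5
  p_3/q_3 = 251/6
  p_4/q_4 = 20791/497
  p_5/q_5 = 21042/503
  p_6/q_6 = 104959/2509
  p_7/q_7 = 126001/3012
  p_8/q_8 = 10437041/249493
q_7 = 3012 ≤ 3289 < 249493 = q_8, so the answer is 126001/3012.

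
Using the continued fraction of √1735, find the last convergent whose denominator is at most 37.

√1735 = [41; 1, 1, 1, 7, 1, 1, 1, 82, …] (period length 8).
Convergents:
  p_0/q_0 = 41/1
  p_1/q_1 = 42/1
  p_2/q_2 = 83/2
  p_3/q_3 = 125/3
  p_4/q_4 = 958/23
  p_5/q_5 = 1083/26
  p_6/q_6 = 2041/49
q_5 = 26 ≤ 37 < 49 = q_6, so the answer is 1083/26.

1083/26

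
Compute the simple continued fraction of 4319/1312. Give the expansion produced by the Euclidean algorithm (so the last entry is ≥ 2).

4319 = 3*1312 + 383
1312 = 3*383 + 163
383 = 2*163 + 57
163 = 2*57 + 49
57 = 1*49 + 8
49 = 6*8 + 1
8 = 8*1 + 0  (stop)
So 4319/1312 = [3; 3, 2, 2, 1, 6, 8].

[3; 3, 2, 2, 1, 6, 8]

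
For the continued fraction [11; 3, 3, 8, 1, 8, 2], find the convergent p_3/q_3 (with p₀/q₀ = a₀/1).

Using pₖ = aₖpₖ₋₁ + pₖ₋₂, qₖ = aₖqₖ₋₁ + qₖ₋₂ (with p₋₁=1, p₋₂=0, q₋₁=0, q₋₂=1):
  k=0: a=11, p=11, q=1
  k=1: a=3, p=34, q=3
  k=2: a=3, p=113, q=10
  k=3: a=8, p=938, q=83

938/83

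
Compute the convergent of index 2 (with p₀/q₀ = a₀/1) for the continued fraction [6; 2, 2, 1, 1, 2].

32/5

Using pₖ = aₖpₖ₋₁ + pₖ₋₂, qₖ = aₖqₖ₋₁ + qₖ₋₂ (with p₋₁=1, p₋₂=0, q₋₁=0, q₋₂=1):
  k=0: a=6, p=6, q=1
  k=1: a=2, p=13, q=2
  k=2: a=2, p=32, q=5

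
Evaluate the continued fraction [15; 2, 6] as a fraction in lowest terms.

201/13

Using pₖ = aₖpₖ₋₁ + pₖ₋₂ and qₖ = aₖqₖ₋₁ + qₖ₋₂:
  k=0: a=15, p=15, q=1
  k=1: a=2, p=31, q=2
  k=2: a=6, p=201, q=13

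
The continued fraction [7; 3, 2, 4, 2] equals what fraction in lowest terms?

503/69

Fold from the inside: start with 2/1.
  4 + 1/2 = 9/2
  2 + 2/9 = 20/9
  3 + 9/20 = 69/20
  7 + 20/69 = 503/69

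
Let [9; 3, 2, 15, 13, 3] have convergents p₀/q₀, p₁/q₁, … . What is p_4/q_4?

13104/1411

Using pₖ = aₖpₖ₋₁ + pₖ₋₂, qₖ = aₖqₖ₋₁ + qₖ₋₂ (with p₋₁=1, p₋₂=0, q₋₁=0, q₋₂=1):
  k=0: a=9, p=9, q=1
  k=1: a=3, p=28, q=3
  k=2: a=2, p=65, q=7
  k=3: a=15, p=1003, q=108
  k=4: a=13, p=13104, q=1411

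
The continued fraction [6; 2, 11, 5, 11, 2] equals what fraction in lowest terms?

Fold from the inside: start with 2/1.
  11 + 1/2 = 23/2
  5 + 2/23 = 117/23
  11 + 23/117 = 1310/117
  2 + 117/1310 = 2737/1310
  6 + 1310/2737 = 17732/2737

17732/2737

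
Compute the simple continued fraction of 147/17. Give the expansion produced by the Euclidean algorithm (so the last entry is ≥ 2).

147 = 8*17 + 11
17 = 1*11 + 6
11 = 1*6 + 5
6 = 1*5 + 1
5 = 5*1 + 0  (stop)
So 147/17 = [8; 1, 1, 1, 5].

[8; 1, 1, 1, 5]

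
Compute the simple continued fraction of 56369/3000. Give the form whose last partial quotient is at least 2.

56369 = 18·3000 + 2369
3000 = 1·2369 + 631
2369 = 3·631 + 476
631 = 1·476 + 155
476 = 3·155 + 11
155 = 14·11 + 1
11 = 11·1 + 0  (stop)
So 56369/3000 = [18; 1, 3, 1, 3, 14, 11].

[18; 1, 3, 1, 3, 14, 11]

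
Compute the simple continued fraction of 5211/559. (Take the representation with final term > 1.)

5211 = 9·559 + 180
559 = 3·180 + 19
180 = 9·19 + 9
19 = 2·9 + 1
9 = 9·1 + 0  (stop)
So 5211/559 = [9; 3, 9, 2, 9].

[9; 3, 9, 2, 9]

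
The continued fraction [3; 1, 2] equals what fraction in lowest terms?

11/3

Using pₖ = aₖpₖ₋₁ + pₖ₋₂ and qₖ = aₖqₖ₋₁ + qₖ₋₂:
  k=0: a=3, p=3, q=1
  k=1: a=1, p=4, q=1
  k=2: a=2, p=11, q=3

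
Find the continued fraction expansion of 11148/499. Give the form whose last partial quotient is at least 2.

[22; 2, 1, 14, 2, 5]

11148 = 22*499 + 170
499 = 2*170 + 159
170 = 1*159 + 11
159 = 14*11 + 5
11 = 2*5 + 1
5 = 5*1 + 0  (stop)
So 11148/499 = [22; 2, 1, 14, 2, 5].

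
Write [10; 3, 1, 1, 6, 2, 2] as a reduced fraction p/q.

2509/244

Using pₖ = aₖpₖ₋₁ + pₖ₋₂ and qₖ = aₖqₖ₋₁ + qₖ₋₂:
  k=0: a=10, p=10, q=1
  k=1: a=3, p=31, q=3
  k=2: a=1, p=41, q=4
  k=3: a=1, p=72, q=7
  k=4: a=6, p=473, q=46
  k=5: a=2, p=1018, q=99
  k=6: a=2, p=2509, q=244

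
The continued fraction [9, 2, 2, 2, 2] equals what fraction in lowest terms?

Using pₖ = aₖpₖ₋₁ + pₖ₋₂ and qₖ = aₖqₖ₋₁ + qₖ₋₂:
  k=0: a=9, p=9, q=1
  k=1: a=2, p=19, q=2
  k=2: a=2, p=47, q=5
  k=3: a=2, p=113, q=12
  k=4: a=2, p=273, q=29

273/29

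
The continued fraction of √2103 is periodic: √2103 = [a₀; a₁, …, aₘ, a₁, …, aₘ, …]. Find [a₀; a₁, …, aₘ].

[45; 1, 6, 15, 6, 1, 90]

a₀ = ⌊√2103⌋ = 45.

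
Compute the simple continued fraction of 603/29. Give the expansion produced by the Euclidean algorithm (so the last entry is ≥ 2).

603 = 20·29 + 23
29 = 1·23 + 6
23 = 3·6 + 5
6 = 1·5 + 1
5 = 5·1 + 0  (stop)
So 603/29 = [20; 1, 3, 1, 5].

[20; 1, 3, 1, 5]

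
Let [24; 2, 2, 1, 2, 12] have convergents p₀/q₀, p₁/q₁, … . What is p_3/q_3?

Using pₖ = aₖpₖ₋₁ + pₖ₋₂, qₖ = aₖqₖ₋₁ + qₖ₋₂ (with p₋₁=1, p₋₂=0, q₋₁=0, q₋₂=1):
  k=0: a=24, p=24, q=1
  k=1: a=2, p=49, q=2
  k=2: a=2, p=122, q=5
  k=3: a=1, p=171, q=7

171/7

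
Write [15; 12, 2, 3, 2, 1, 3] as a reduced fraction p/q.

Fold from the inside: start with 3/1.
  1 + 1/3 = 4/3
  2 + 3/4 = 11/4
  3 + 4/11 = 37/11
  2 + 11/37 = 85/37
  12 + 37/85 = 1057/85
  15 + 85/1057 = 15940/1057

15940/1057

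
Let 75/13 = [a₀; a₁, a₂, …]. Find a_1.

1

75 = 5·13 + 10   →  a_0 = 5
13 = 1·10 + 3   →  a_1 = 1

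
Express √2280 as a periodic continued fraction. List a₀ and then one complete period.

a₀ = ⌊√2280⌋ = 47.
With m₀=0, d₀=1 and mₖ₊₁ = dₖaₖ − mₖ, dₖ₊₁ = (n − mₖ₊₁²)/dₖ, aₖ₊₁ = ⌊(a₀+mₖ₊₁)/dₖ₊₁⌋:
  k=1: m=47, d=71, a=1
  k=2: m=24, d=24, a=2
  k=3: m=24, d=71, a=1
  k=4: m=47, d=1, a=94
d=1 and a=2a₀=94 at k=4, so the next step gives (m, d) = (47, 71) again — its k=1 value — and the period has length 4.

[47; 1, 2, 1, 94]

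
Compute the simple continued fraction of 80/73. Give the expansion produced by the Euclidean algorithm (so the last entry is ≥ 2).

80 = 1×73 + 7
73 = 10×7 + 3
7 = 2×3 + 1
3 = 3×1 + 0  (stop)
So 80/73 = [1; 10, 2, 3].

[1; 10, 2, 3]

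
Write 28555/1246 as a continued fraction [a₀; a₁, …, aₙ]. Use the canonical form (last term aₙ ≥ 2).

28555 = 22·1246 + 1143
1246 = 1·1143 + 103
1143 = 11·103 + 10
103 = 10·10 + 3
10 = 3·3 + 1
3 = 3·1 + 0  (stop)
So 28555/1246 = [22; 1, 11, 10, 3, 3].

[22; 1, 11, 10, 3, 3]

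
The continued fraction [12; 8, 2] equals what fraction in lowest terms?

206/17

Using pₖ = aₖpₖ₋₁ + pₖ₋₂ and qₖ = aₖqₖ₋₁ + qₖ₋₂:
  k=0: a=12, p=12, q=1
  k=1: a=8, p=97, q=8
  k=2: a=2, p=206, q=17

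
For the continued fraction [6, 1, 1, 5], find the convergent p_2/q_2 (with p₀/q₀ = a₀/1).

Using pₖ = aₖpₖ₋₁ + pₖ₋₂, qₖ = aₖqₖ₋₁ + qₖ₋₂ (with p₋₁=1, p₋₂=0, q₋₁=0, q₋₂=1):
  k=0: a=6, p=6, q=1
  k=1: a=1, p=7, q=1
  k=2: a=1, p=13, q=2

13/2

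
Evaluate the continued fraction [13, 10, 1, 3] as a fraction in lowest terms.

Fold from the inside: start with 3/1.
  1 + 1/3 = 4/3
  10 + 3/4 = 43/4
  13 + 4/43 = 563/43

563/43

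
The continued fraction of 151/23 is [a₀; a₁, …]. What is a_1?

1

151 = 6·23 + 13   →  a_0 = 6
23 = 1·13 + 10   →  a_1 = 1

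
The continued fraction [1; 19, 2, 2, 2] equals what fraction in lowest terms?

Using pₖ = aₖpₖ₋₁ + pₖ₋₂ and qₖ = aₖqₖ₋₁ + qₖ₋₂:
  k=0: a=1, p=1, q=1
  k=1: a=19, p=20, q=19
  k=2: a=2, p=41, q=39
  k=3: a=2, p=102, q=97
  k=4: a=2, p=245, q=233

245/233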